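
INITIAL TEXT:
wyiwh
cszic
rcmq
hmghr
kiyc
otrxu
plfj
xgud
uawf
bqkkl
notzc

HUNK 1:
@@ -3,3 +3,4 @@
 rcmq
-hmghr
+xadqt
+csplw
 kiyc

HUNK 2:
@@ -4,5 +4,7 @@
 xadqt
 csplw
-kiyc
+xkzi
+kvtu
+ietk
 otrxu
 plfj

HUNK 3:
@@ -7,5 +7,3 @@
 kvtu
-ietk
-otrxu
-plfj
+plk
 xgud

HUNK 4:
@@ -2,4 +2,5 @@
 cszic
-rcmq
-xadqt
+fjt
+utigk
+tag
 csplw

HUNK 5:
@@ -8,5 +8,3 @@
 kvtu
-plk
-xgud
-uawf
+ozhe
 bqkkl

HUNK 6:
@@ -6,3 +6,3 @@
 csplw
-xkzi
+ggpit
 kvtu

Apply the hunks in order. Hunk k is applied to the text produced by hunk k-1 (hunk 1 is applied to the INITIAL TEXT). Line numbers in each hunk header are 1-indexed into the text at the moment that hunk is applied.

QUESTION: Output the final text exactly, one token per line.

Answer: wyiwh
cszic
fjt
utigk
tag
csplw
ggpit
kvtu
ozhe
bqkkl
notzc

Derivation:
Hunk 1: at line 3 remove [hmghr] add [xadqt,csplw] -> 12 lines: wyiwh cszic rcmq xadqt csplw kiyc otrxu plfj xgud uawf bqkkl notzc
Hunk 2: at line 4 remove [kiyc] add [xkzi,kvtu,ietk] -> 14 lines: wyiwh cszic rcmq xadqt csplw xkzi kvtu ietk otrxu plfj xgud uawf bqkkl notzc
Hunk 3: at line 7 remove [ietk,otrxu,plfj] add [plk] -> 12 lines: wyiwh cszic rcmq xadqt csplw xkzi kvtu plk xgud uawf bqkkl notzc
Hunk 4: at line 2 remove [rcmq,xadqt] add [fjt,utigk,tag] -> 13 lines: wyiwh cszic fjt utigk tag csplw xkzi kvtu plk xgud uawf bqkkl notzc
Hunk 5: at line 8 remove [plk,xgud,uawf] add [ozhe] -> 11 lines: wyiwh cszic fjt utigk tag csplw xkzi kvtu ozhe bqkkl notzc
Hunk 6: at line 6 remove [xkzi] add [ggpit] -> 11 lines: wyiwh cszic fjt utigk tag csplw ggpit kvtu ozhe bqkkl notzc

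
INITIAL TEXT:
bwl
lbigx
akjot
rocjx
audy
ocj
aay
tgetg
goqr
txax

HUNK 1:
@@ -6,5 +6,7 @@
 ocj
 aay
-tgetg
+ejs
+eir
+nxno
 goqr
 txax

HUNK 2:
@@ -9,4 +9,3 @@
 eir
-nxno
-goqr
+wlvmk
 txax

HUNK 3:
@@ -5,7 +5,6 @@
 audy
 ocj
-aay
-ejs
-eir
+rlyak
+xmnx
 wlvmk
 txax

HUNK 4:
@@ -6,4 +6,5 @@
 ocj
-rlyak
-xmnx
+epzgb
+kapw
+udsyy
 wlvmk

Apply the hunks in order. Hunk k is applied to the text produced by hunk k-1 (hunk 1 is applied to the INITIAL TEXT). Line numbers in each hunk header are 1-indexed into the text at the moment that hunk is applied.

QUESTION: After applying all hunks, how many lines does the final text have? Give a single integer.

Answer: 11

Derivation:
Hunk 1: at line 6 remove [tgetg] add [ejs,eir,nxno] -> 12 lines: bwl lbigx akjot rocjx audy ocj aay ejs eir nxno goqr txax
Hunk 2: at line 9 remove [nxno,goqr] add [wlvmk] -> 11 lines: bwl lbigx akjot rocjx audy ocj aay ejs eir wlvmk txax
Hunk 3: at line 5 remove [aay,ejs,eir] add [rlyak,xmnx] -> 10 lines: bwl lbigx akjot rocjx audy ocj rlyak xmnx wlvmk txax
Hunk 4: at line 6 remove [rlyak,xmnx] add [epzgb,kapw,udsyy] -> 11 lines: bwl lbigx akjot rocjx audy ocj epzgb kapw udsyy wlvmk txax
Final line count: 11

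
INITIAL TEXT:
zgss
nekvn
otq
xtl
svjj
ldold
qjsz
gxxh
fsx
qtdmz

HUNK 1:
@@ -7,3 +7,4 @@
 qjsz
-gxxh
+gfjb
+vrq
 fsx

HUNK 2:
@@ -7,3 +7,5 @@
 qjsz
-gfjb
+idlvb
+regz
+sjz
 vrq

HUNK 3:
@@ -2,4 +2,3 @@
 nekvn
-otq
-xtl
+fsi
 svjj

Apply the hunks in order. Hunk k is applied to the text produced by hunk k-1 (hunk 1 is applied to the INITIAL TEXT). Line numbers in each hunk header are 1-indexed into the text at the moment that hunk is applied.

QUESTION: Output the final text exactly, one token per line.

Hunk 1: at line 7 remove [gxxh] add [gfjb,vrq] -> 11 lines: zgss nekvn otq xtl svjj ldold qjsz gfjb vrq fsx qtdmz
Hunk 2: at line 7 remove [gfjb] add [idlvb,regz,sjz] -> 13 lines: zgss nekvn otq xtl svjj ldold qjsz idlvb regz sjz vrq fsx qtdmz
Hunk 3: at line 2 remove [otq,xtl] add [fsi] -> 12 lines: zgss nekvn fsi svjj ldold qjsz idlvb regz sjz vrq fsx qtdmz

Answer: zgss
nekvn
fsi
svjj
ldold
qjsz
idlvb
regz
sjz
vrq
fsx
qtdmz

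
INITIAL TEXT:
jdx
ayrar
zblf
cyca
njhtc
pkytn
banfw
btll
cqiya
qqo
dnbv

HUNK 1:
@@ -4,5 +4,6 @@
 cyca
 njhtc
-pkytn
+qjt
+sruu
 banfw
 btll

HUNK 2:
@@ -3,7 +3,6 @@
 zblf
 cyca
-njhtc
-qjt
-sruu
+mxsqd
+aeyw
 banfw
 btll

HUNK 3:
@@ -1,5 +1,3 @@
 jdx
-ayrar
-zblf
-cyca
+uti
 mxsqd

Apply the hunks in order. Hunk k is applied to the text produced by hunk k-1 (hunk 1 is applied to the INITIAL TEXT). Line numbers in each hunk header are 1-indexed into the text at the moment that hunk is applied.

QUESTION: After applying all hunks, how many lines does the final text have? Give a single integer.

Hunk 1: at line 4 remove [pkytn] add [qjt,sruu] -> 12 lines: jdx ayrar zblf cyca njhtc qjt sruu banfw btll cqiya qqo dnbv
Hunk 2: at line 3 remove [njhtc,qjt,sruu] add [mxsqd,aeyw] -> 11 lines: jdx ayrar zblf cyca mxsqd aeyw banfw btll cqiya qqo dnbv
Hunk 3: at line 1 remove [ayrar,zblf,cyca] add [uti] -> 9 lines: jdx uti mxsqd aeyw banfw btll cqiya qqo dnbv
Final line count: 9

Answer: 9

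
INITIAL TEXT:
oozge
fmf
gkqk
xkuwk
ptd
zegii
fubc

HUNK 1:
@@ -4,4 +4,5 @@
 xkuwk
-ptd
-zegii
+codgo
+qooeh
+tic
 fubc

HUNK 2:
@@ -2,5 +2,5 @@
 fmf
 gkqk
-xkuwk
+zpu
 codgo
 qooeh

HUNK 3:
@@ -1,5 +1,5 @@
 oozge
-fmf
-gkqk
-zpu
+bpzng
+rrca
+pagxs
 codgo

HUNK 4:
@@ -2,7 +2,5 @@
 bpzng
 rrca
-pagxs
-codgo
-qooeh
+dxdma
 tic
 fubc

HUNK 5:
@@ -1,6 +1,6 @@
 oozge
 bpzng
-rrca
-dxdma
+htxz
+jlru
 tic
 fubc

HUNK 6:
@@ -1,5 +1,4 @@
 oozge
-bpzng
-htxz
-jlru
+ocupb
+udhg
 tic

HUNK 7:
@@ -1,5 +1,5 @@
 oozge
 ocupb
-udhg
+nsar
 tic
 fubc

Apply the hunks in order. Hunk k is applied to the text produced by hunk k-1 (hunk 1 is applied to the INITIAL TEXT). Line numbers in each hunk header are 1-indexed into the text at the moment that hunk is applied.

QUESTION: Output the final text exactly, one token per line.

Hunk 1: at line 4 remove [ptd,zegii] add [codgo,qooeh,tic] -> 8 lines: oozge fmf gkqk xkuwk codgo qooeh tic fubc
Hunk 2: at line 2 remove [xkuwk] add [zpu] -> 8 lines: oozge fmf gkqk zpu codgo qooeh tic fubc
Hunk 3: at line 1 remove [fmf,gkqk,zpu] add [bpzng,rrca,pagxs] -> 8 lines: oozge bpzng rrca pagxs codgo qooeh tic fubc
Hunk 4: at line 2 remove [pagxs,codgo,qooeh] add [dxdma] -> 6 lines: oozge bpzng rrca dxdma tic fubc
Hunk 5: at line 1 remove [rrca,dxdma] add [htxz,jlru] -> 6 lines: oozge bpzng htxz jlru tic fubc
Hunk 6: at line 1 remove [bpzng,htxz,jlru] add [ocupb,udhg] -> 5 lines: oozge ocupb udhg tic fubc
Hunk 7: at line 1 remove [udhg] add [nsar] -> 5 lines: oozge ocupb nsar tic fubc

Answer: oozge
ocupb
nsar
tic
fubc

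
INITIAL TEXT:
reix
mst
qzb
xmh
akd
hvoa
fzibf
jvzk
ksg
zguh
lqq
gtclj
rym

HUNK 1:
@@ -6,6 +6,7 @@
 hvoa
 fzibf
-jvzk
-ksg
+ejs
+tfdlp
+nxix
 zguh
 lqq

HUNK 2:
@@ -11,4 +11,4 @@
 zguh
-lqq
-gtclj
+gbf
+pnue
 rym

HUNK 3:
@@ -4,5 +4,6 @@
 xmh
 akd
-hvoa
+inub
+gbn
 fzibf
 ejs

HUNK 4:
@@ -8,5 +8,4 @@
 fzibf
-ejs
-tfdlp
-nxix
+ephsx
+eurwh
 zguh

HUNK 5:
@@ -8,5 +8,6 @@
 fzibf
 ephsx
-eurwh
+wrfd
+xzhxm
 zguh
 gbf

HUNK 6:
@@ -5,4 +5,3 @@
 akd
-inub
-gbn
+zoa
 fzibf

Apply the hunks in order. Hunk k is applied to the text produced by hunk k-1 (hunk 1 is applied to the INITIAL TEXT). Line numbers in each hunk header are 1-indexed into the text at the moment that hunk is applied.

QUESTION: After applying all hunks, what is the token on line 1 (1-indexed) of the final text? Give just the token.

Hunk 1: at line 6 remove [jvzk,ksg] add [ejs,tfdlp,nxix] -> 14 lines: reix mst qzb xmh akd hvoa fzibf ejs tfdlp nxix zguh lqq gtclj rym
Hunk 2: at line 11 remove [lqq,gtclj] add [gbf,pnue] -> 14 lines: reix mst qzb xmh akd hvoa fzibf ejs tfdlp nxix zguh gbf pnue rym
Hunk 3: at line 4 remove [hvoa] add [inub,gbn] -> 15 lines: reix mst qzb xmh akd inub gbn fzibf ejs tfdlp nxix zguh gbf pnue rym
Hunk 4: at line 8 remove [ejs,tfdlp,nxix] add [ephsx,eurwh] -> 14 lines: reix mst qzb xmh akd inub gbn fzibf ephsx eurwh zguh gbf pnue rym
Hunk 5: at line 8 remove [eurwh] add [wrfd,xzhxm] -> 15 lines: reix mst qzb xmh akd inub gbn fzibf ephsx wrfd xzhxm zguh gbf pnue rym
Hunk 6: at line 5 remove [inub,gbn] add [zoa] -> 14 lines: reix mst qzb xmh akd zoa fzibf ephsx wrfd xzhxm zguh gbf pnue rym
Final line 1: reix

Answer: reix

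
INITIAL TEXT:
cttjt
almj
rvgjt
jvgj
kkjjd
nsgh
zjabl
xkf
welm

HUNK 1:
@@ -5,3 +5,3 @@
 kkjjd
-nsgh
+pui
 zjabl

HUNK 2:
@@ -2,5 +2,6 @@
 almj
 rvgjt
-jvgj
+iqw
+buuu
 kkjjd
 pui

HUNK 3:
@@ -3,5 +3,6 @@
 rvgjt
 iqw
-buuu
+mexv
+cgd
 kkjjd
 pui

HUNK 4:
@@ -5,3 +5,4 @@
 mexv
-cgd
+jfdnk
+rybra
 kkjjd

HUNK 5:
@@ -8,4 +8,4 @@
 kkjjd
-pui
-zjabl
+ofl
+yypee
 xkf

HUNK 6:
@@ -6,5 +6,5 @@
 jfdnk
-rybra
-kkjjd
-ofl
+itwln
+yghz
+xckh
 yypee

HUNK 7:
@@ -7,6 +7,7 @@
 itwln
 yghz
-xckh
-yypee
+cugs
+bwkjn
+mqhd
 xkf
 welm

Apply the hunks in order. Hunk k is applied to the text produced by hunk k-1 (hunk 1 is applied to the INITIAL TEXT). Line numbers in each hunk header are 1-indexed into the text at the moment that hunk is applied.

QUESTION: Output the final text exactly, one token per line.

Hunk 1: at line 5 remove [nsgh] add [pui] -> 9 lines: cttjt almj rvgjt jvgj kkjjd pui zjabl xkf welm
Hunk 2: at line 2 remove [jvgj] add [iqw,buuu] -> 10 lines: cttjt almj rvgjt iqw buuu kkjjd pui zjabl xkf welm
Hunk 3: at line 3 remove [buuu] add [mexv,cgd] -> 11 lines: cttjt almj rvgjt iqw mexv cgd kkjjd pui zjabl xkf welm
Hunk 4: at line 5 remove [cgd] add [jfdnk,rybra] -> 12 lines: cttjt almj rvgjt iqw mexv jfdnk rybra kkjjd pui zjabl xkf welm
Hunk 5: at line 8 remove [pui,zjabl] add [ofl,yypee] -> 12 lines: cttjt almj rvgjt iqw mexv jfdnk rybra kkjjd ofl yypee xkf welm
Hunk 6: at line 6 remove [rybra,kkjjd,ofl] add [itwln,yghz,xckh] -> 12 lines: cttjt almj rvgjt iqw mexv jfdnk itwln yghz xckh yypee xkf welm
Hunk 7: at line 7 remove [xckh,yypee] add [cugs,bwkjn,mqhd] -> 13 lines: cttjt almj rvgjt iqw mexv jfdnk itwln yghz cugs bwkjn mqhd xkf welm

Answer: cttjt
almj
rvgjt
iqw
mexv
jfdnk
itwln
yghz
cugs
bwkjn
mqhd
xkf
welm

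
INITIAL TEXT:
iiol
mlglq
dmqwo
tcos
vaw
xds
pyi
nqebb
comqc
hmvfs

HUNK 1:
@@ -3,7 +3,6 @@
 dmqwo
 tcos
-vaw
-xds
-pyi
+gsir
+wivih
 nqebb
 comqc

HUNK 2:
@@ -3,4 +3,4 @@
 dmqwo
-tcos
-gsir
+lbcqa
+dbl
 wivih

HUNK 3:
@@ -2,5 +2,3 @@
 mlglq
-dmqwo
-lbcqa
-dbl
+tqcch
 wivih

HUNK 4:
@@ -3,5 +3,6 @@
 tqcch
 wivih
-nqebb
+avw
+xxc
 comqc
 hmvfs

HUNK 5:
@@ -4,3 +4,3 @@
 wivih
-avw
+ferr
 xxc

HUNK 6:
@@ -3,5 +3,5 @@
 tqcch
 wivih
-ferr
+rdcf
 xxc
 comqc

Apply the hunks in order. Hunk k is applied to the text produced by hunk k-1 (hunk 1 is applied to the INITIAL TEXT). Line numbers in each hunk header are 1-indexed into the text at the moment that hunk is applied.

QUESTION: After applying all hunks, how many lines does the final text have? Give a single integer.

Hunk 1: at line 3 remove [vaw,xds,pyi] add [gsir,wivih] -> 9 lines: iiol mlglq dmqwo tcos gsir wivih nqebb comqc hmvfs
Hunk 2: at line 3 remove [tcos,gsir] add [lbcqa,dbl] -> 9 lines: iiol mlglq dmqwo lbcqa dbl wivih nqebb comqc hmvfs
Hunk 3: at line 2 remove [dmqwo,lbcqa,dbl] add [tqcch] -> 7 lines: iiol mlglq tqcch wivih nqebb comqc hmvfs
Hunk 4: at line 3 remove [nqebb] add [avw,xxc] -> 8 lines: iiol mlglq tqcch wivih avw xxc comqc hmvfs
Hunk 5: at line 4 remove [avw] add [ferr] -> 8 lines: iiol mlglq tqcch wivih ferr xxc comqc hmvfs
Hunk 6: at line 3 remove [ferr] add [rdcf] -> 8 lines: iiol mlglq tqcch wivih rdcf xxc comqc hmvfs
Final line count: 8

Answer: 8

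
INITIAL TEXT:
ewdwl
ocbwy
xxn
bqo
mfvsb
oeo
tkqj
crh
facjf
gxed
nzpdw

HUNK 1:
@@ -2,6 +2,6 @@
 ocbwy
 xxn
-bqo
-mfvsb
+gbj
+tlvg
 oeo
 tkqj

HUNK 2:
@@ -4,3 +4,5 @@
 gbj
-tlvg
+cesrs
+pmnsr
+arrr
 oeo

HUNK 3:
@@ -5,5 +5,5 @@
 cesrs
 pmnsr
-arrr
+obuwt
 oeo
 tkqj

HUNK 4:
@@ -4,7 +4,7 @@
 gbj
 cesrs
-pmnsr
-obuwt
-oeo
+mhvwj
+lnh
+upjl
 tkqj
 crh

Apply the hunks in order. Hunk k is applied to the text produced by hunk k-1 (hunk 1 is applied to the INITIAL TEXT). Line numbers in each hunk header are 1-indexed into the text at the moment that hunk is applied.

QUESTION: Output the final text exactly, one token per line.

Answer: ewdwl
ocbwy
xxn
gbj
cesrs
mhvwj
lnh
upjl
tkqj
crh
facjf
gxed
nzpdw

Derivation:
Hunk 1: at line 2 remove [bqo,mfvsb] add [gbj,tlvg] -> 11 lines: ewdwl ocbwy xxn gbj tlvg oeo tkqj crh facjf gxed nzpdw
Hunk 2: at line 4 remove [tlvg] add [cesrs,pmnsr,arrr] -> 13 lines: ewdwl ocbwy xxn gbj cesrs pmnsr arrr oeo tkqj crh facjf gxed nzpdw
Hunk 3: at line 5 remove [arrr] add [obuwt] -> 13 lines: ewdwl ocbwy xxn gbj cesrs pmnsr obuwt oeo tkqj crh facjf gxed nzpdw
Hunk 4: at line 4 remove [pmnsr,obuwt,oeo] add [mhvwj,lnh,upjl] -> 13 lines: ewdwl ocbwy xxn gbj cesrs mhvwj lnh upjl tkqj crh facjf gxed nzpdw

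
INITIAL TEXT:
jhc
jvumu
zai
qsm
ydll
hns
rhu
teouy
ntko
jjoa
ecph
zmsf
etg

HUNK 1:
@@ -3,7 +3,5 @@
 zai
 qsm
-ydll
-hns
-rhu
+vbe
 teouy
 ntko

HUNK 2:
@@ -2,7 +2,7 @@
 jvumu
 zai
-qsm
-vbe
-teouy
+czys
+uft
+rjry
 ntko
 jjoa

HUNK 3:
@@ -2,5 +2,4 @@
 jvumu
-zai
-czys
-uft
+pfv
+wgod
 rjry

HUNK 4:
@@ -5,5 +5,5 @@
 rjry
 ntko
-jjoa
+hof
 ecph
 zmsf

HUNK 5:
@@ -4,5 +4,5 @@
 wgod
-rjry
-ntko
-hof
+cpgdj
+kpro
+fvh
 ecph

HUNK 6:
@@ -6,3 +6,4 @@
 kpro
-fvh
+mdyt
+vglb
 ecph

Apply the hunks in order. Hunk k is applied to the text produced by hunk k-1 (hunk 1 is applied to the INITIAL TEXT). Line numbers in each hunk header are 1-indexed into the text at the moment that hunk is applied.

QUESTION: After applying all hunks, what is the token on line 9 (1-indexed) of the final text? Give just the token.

Answer: ecph

Derivation:
Hunk 1: at line 3 remove [ydll,hns,rhu] add [vbe] -> 11 lines: jhc jvumu zai qsm vbe teouy ntko jjoa ecph zmsf etg
Hunk 2: at line 2 remove [qsm,vbe,teouy] add [czys,uft,rjry] -> 11 lines: jhc jvumu zai czys uft rjry ntko jjoa ecph zmsf etg
Hunk 3: at line 2 remove [zai,czys,uft] add [pfv,wgod] -> 10 lines: jhc jvumu pfv wgod rjry ntko jjoa ecph zmsf etg
Hunk 4: at line 5 remove [jjoa] add [hof] -> 10 lines: jhc jvumu pfv wgod rjry ntko hof ecph zmsf etg
Hunk 5: at line 4 remove [rjry,ntko,hof] add [cpgdj,kpro,fvh] -> 10 lines: jhc jvumu pfv wgod cpgdj kpro fvh ecph zmsf etg
Hunk 6: at line 6 remove [fvh] add [mdyt,vglb] -> 11 lines: jhc jvumu pfv wgod cpgdj kpro mdyt vglb ecph zmsf etg
Final line 9: ecph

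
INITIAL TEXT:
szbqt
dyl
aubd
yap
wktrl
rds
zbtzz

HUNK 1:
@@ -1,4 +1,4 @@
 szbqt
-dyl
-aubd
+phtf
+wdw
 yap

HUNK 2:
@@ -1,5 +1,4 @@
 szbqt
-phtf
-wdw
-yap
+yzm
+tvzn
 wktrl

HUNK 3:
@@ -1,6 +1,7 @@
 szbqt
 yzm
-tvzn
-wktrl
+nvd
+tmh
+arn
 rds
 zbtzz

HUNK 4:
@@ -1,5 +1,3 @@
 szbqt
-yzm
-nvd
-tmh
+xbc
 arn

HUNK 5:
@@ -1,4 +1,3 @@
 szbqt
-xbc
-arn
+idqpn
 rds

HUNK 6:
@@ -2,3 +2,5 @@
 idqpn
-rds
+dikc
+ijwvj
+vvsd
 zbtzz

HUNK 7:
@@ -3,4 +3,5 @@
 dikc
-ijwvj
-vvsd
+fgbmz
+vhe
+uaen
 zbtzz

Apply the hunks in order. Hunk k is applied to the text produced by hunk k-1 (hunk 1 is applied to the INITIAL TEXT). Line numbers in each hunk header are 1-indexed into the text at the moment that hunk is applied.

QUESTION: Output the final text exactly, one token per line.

Answer: szbqt
idqpn
dikc
fgbmz
vhe
uaen
zbtzz

Derivation:
Hunk 1: at line 1 remove [dyl,aubd] add [phtf,wdw] -> 7 lines: szbqt phtf wdw yap wktrl rds zbtzz
Hunk 2: at line 1 remove [phtf,wdw,yap] add [yzm,tvzn] -> 6 lines: szbqt yzm tvzn wktrl rds zbtzz
Hunk 3: at line 1 remove [tvzn,wktrl] add [nvd,tmh,arn] -> 7 lines: szbqt yzm nvd tmh arn rds zbtzz
Hunk 4: at line 1 remove [yzm,nvd,tmh] add [xbc] -> 5 lines: szbqt xbc arn rds zbtzz
Hunk 5: at line 1 remove [xbc,arn] add [idqpn] -> 4 lines: szbqt idqpn rds zbtzz
Hunk 6: at line 2 remove [rds] add [dikc,ijwvj,vvsd] -> 6 lines: szbqt idqpn dikc ijwvj vvsd zbtzz
Hunk 7: at line 3 remove [ijwvj,vvsd] add [fgbmz,vhe,uaen] -> 7 lines: szbqt idqpn dikc fgbmz vhe uaen zbtzz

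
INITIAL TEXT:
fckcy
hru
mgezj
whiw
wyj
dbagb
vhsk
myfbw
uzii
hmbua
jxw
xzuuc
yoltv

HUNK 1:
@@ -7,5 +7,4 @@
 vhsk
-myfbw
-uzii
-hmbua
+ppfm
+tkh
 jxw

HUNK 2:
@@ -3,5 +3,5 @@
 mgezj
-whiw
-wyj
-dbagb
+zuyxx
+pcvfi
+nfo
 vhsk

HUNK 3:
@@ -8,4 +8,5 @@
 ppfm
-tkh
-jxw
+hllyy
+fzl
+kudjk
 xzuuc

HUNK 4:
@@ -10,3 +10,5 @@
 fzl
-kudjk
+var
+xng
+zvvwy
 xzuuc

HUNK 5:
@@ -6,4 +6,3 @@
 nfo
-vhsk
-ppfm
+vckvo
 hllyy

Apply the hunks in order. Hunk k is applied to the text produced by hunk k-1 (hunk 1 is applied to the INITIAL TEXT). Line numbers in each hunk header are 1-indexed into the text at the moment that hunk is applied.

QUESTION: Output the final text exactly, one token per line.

Answer: fckcy
hru
mgezj
zuyxx
pcvfi
nfo
vckvo
hllyy
fzl
var
xng
zvvwy
xzuuc
yoltv

Derivation:
Hunk 1: at line 7 remove [myfbw,uzii,hmbua] add [ppfm,tkh] -> 12 lines: fckcy hru mgezj whiw wyj dbagb vhsk ppfm tkh jxw xzuuc yoltv
Hunk 2: at line 3 remove [whiw,wyj,dbagb] add [zuyxx,pcvfi,nfo] -> 12 lines: fckcy hru mgezj zuyxx pcvfi nfo vhsk ppfm tkh jxw xzuuc yoltv
Hunk 3: at line 8 remove [tkh,jxw] add [hllyy,fzl,kudjk] -> 13 lines: fckcy hru mgezj zuyxx pcvfi nfo vhsk ppfm hllyy fzl kudjk xzuuc yoltv
Hunk 4: at line 10 remove [kudjk] add [var,xng,zvvwy] -> 15 lines: fckcy hru mgezj zuyxx pcvfi nfo vhsk ppfm hllyy fzl var xng zvvwy xzuuc yoltv
Hunk 5: at line 6 remove [vhsk,ppfm] add [vckvo] -> 14 lines: fckcy hru mgezj zuyxx pcvfi nfo vckvo hllyy fzl var xng zvvwy xzuuc yoltv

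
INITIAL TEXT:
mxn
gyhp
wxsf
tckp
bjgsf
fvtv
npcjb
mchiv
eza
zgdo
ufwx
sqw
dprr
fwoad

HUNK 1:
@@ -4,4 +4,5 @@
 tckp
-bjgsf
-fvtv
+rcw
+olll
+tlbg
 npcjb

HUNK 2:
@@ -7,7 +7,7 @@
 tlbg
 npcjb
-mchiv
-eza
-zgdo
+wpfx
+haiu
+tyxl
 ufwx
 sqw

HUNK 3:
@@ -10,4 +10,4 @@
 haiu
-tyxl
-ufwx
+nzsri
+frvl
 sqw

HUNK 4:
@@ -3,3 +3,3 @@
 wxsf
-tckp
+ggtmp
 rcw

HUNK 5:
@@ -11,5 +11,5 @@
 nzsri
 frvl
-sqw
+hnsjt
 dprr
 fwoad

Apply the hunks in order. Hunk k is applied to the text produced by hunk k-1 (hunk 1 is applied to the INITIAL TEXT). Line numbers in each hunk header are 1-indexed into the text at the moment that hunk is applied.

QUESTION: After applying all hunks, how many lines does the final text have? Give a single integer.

Hunk 1: at line 4 remove [bjgsf,fvtv] add [rcw,olll,tlbg] -> 15 lines: mxn gyhp wxsf tckp rcw olll tlbg npcjb mchiv eza zgdo ufwx sqw dprr fwoad
Hunk 2: at line 7 remove [mchiv,eza,zgdo] add [wpfx,haiu,tyxl] -> 15 lines: mxn gyhp wxsf tckp rcw olll tlbg npcjb wpfx haiu tyxl ufwx sqw dprr fwoad
Hunk 3: at line 10 remove [tyxl,ufwx] add [nzsri,frvl] -> 15 lines: mxn gyhp wxsf tckp rcw olll tlbg npcjb wpfx haiu nzsri frvl sqw dprr fwoad
Hunk 4: at line 3 remove [tckp] add [ggtmp] -> 15 lines: mxn gyhp wxsf ggtmp rcw olll tlbg npcjb wpfx haiu nzsri frvl sqw dprr fwoad
Hunk 5: at line 11 remove [sqw] add [hnsjt] -> 15 lines: mxn gyhp wxsf ggtmp rcw olll tlbg npcjb wpfx haiu nzsri frvl hnsjt dprr fwoad
Final line count: 15

Answer: 15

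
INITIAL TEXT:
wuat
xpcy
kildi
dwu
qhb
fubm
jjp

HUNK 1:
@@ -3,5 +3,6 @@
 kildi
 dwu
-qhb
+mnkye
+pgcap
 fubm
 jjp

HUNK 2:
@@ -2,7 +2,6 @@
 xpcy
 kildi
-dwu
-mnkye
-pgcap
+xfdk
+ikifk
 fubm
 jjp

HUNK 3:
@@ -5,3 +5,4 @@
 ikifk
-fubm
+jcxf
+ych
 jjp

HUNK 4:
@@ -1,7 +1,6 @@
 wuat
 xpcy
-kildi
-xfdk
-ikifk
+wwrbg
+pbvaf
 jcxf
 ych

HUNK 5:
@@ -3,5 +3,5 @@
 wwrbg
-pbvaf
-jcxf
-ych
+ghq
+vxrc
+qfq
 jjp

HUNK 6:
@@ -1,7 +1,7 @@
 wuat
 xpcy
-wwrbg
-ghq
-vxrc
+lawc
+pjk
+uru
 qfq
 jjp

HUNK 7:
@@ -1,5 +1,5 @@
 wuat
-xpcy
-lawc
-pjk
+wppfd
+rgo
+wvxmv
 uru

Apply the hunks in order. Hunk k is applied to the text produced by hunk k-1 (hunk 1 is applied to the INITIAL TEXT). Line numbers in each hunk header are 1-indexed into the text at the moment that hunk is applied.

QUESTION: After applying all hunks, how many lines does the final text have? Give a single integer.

Answer: 7

Derivation:
Hunk 1: at line 3 remove [qhb] add [mnkye,pgcap] -> 8 lines: wuat xpcy kildi dwu mnkye pgcap fubm jjp
Hunk 2: at line 2 remove [dwu,mnkye,pgcap] add [xfdk,ikifk] -> 7 lines: wuat xpcy kildi xfdk ikifk fubm jjp
Hunk 3: at line 5 remove [fubm] add [jcxf,ych] -> 8 lines: wuat xpcy kildi xfdk ikifk jcxf ych jjp
Hunk 4: at line 1 remove [kildi,xfdk,ikifk] add [wwrbg,pbvaf] -> 7 lines: wuat xpcy wwrbg pbvaf jcxf ych jjp
Hunk 5: at line 3 remove [pbvaf,jcxf,ych] add [ghq,vxrc,qfq] -> 7 lines: wuat xpcy wwrbg ghq vxrc qfq jjp
Hunk 6: at line 1 remove [wwrbg,ghq,vxrc] add [lawc,pjk,uru] -> 7 lines: wuat xpcy lawc pjk uru qfq jjp
Hunk 7: at line 1 remove [xpcy,lawc,pjk] add [wppfd,rgo,wvxmv] -> 7 lines: wuat wppfd rgo wvxmv uru qfq jjp
Final line count: 7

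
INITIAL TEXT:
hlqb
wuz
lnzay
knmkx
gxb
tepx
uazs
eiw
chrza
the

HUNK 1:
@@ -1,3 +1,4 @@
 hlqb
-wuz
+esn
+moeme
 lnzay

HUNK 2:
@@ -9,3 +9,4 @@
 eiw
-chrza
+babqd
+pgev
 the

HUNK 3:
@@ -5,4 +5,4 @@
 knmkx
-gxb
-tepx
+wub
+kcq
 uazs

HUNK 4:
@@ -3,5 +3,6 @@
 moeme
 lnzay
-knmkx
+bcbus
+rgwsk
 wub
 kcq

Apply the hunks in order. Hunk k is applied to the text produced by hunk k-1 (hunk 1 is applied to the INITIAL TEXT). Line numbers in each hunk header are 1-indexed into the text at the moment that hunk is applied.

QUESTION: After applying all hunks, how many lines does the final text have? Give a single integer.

Answer: 13

Derivation:
Hunk 1: at line 1 remove [wuz] add [esn,moeme] -> 11 lines: hlqb esn moeme lnzay knmkx gxb tepx uazs eiw chrza the
Hunk 2: at line 9 remove [chrza] add [babqd,pgev] -> 12 lines: hlqb esn moeme lnzay knmkx gxb tepx uazs eiw babqd pgev the
Hunk 3: at line 5 remove [gxb,tepx] add [wub,kcq] -> 12 lines: hlqb esn moeme lnzay knmkx wub kcq uazs eiw babqd pgev the
Hunk 4: at line 3 remove [knmkx] add [bcbus,rgwsk] -> 13 lines: hlqb esn moeme lnzay bcbus rgwsk wub kcq uazs eiw babqd pgev the
Final line count: 13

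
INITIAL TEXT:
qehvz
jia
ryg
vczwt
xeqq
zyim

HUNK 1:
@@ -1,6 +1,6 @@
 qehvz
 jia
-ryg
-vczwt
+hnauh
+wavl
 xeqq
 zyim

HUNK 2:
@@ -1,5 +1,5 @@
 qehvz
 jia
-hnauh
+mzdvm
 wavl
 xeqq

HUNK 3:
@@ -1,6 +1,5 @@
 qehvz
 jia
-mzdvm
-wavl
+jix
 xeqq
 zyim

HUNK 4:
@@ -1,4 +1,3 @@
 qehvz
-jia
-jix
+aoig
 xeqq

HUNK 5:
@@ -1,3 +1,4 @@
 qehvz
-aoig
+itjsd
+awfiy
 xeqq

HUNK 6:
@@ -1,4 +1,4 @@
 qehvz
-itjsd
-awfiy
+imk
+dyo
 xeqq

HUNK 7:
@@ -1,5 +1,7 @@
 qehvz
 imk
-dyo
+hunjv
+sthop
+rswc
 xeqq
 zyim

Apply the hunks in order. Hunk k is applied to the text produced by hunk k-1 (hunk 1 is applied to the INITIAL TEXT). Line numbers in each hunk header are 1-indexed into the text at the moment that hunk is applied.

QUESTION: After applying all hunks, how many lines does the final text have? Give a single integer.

Hunk 1: at line 1 remove [ryg,vczwt] add [hnauh,wavl] -> 6 lines: qehvz jia hnauh wavl xeqq zyim
Hunk 2: at line 1 remove [hnauh] add [mzdvm] -> 6 lines: qehvz jia mzdvm wavl xeqq zyim
Hunk 3: at line 1 remove [mzdvm,wavl] add [jix] -> 5 lines: qehvz jia jix xeqq zyim
Hunk 4: at line 1 remove [jia,jix] add [aoig] -> 4 lines: qehvz aoig xeqq zyim
Hunk 5: at line 1 remove [aoig] add [itjsd,awfiy] -> 5 lines: qehvz itjsd awfiy xeqq zyim
Hunk 6: at line 1 remove [itjsd,awfiy] add [imk,dyo] -> 5 lines: qehvz imk dyo xeqq zyim
Hunk 7: at line 1 remove [dyo] add [hunjv,sthop,rswc] -> 7 lines: qehvz imk hunjv sthop rswc xeqq zyim
Final line count: 7

Answer: 7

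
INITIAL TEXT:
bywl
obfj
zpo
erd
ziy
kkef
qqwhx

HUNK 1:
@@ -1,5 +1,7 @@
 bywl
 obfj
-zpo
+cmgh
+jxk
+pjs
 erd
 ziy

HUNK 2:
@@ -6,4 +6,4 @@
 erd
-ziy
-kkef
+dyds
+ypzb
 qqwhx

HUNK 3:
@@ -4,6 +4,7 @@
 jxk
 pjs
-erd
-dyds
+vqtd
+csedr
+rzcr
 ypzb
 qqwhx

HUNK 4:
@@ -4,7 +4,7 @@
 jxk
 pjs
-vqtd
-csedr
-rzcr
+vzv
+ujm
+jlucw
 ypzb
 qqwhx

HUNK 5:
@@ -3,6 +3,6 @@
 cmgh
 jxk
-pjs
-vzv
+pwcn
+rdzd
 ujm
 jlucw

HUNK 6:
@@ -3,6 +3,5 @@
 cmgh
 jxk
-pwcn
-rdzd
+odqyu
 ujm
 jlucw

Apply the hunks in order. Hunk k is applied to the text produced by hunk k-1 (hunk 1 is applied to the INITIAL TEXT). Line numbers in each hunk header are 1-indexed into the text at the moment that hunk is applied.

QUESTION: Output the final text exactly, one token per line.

Hunk 1: at line 1 remove [zpo] add [cmgh,jxk,pjs] -> 9 lines: bywl obfj cmgh jxk pjs erd ziy kkef qqwhx
Hunk 2: at line 6 remove [ziy,kkef] add [dyds,ypzb] -> 9 lines: bywl obfj cmgh jxk pjs erd dyds ypzb qqwhx
Hunk 3: at line 4 remove [erd,dyds] add [vqtd,csedr,rzcr] -> 10 lines: bywl obfj cmgh jxk pjs vqtd csedr rzcr ypzb qqwhx
Hunk 4: at line 4 remove [vqtd,csedr,rzcr] add [vzv,ujm,jlucw] -> 10 lines: bywl obfj cmgh jxk pjs vzv ujm jlucw ypzb qqwhx
Hunk 5: at line 3 remove [pjs,vzv] add [pwcn,rdzd] -> 10 lines: bywl obfj cmgh jxk pwcn rdzd ujm jlucw ypzb qqwhx
Hunk 6: at line 3 remove [pwcn,rdzd] add [odqyu] -> 9 lines: bywl obfj cmgh jxk odqyu ujm jlucw ypzb qqwhx

Answer: bywl
obfj
cmgh
jxk
odqyu
ujm
jlucw
ypzb
qqwhx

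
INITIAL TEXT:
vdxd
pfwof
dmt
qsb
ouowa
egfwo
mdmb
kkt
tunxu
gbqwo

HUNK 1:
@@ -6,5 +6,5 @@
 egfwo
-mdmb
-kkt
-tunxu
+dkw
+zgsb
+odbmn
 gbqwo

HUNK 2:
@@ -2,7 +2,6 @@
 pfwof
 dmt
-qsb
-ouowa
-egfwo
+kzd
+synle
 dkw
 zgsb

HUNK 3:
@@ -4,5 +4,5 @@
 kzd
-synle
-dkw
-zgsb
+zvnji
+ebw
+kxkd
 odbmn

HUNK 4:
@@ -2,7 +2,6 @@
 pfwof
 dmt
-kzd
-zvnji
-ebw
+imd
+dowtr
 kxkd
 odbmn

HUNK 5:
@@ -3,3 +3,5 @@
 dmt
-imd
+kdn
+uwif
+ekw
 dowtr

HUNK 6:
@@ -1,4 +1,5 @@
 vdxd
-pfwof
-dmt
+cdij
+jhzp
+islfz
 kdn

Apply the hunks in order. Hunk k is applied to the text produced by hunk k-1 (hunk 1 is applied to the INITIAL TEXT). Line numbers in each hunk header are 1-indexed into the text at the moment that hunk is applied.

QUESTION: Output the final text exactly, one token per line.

Hunk 1: at line 6 remove [mdmb,kkt,tunxu] add [dkw,zgsb,odbmn] -> 10 lines: vdxd pfwof dmt qsb ouowa egfwo dkw zgsb odbmn gbqwo
Hunk 2: at line 2 remove [qsb,ouowa,egfwo] add [kzd,synle] -> 9 lines: vdxd pfwof dmt kzd synle dkw zgsb odbmn gbqwo
Hunk 3: at line 4 remove [synle,dkw,zgsb] add [zvnji,ebw,kxkd] -> 9 lines: vdxd pfwof dmt kzd zvnji ebw kxkd odbmn gbqwo
Hunk 4: at line 2 remove [kzd,zvnji,ebw] add [imd,dowtr] -> 8 lines: vdxd pfwof dmt imd dowtr kxkd odbmn gbqwo
Hunk 5: at line 3 remove [imd] add [kdn,uwif,ekw] -> 10 lines: vdxd pfwof dmt kdn uwif ekw dowtr kxkd odbmn gbqwo
Hunk 6: at line 1 remove [pfwof,dmt] add [cdij,jhzp,islfz] -> 11 lines: vdxd cdij jhzp islfz kdn uwif ekw dowtr kxkd odbmn gbqwo

Answer: vdxd
cdij
jhzp
islfz
kdn
uwif
ekw
dowtr
kxkd
odbmn
gbqwo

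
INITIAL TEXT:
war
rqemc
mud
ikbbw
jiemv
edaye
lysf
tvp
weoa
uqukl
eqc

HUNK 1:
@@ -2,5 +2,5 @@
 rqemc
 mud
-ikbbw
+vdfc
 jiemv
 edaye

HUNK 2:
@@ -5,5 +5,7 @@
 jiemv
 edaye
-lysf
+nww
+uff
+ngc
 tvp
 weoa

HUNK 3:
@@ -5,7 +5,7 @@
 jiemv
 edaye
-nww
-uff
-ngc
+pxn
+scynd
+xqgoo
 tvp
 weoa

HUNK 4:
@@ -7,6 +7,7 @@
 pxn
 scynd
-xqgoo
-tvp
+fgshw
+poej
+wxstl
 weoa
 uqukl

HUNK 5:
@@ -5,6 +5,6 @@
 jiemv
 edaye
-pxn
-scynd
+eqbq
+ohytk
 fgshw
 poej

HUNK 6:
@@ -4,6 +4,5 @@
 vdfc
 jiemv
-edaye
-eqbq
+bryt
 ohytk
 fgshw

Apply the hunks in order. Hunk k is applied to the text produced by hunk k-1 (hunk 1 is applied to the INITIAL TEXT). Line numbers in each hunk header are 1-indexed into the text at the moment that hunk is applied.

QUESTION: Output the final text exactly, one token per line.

Hunk 1: at line 2 remove [ikbbw] add [vdfc] -> 11 lines: war rqemc mud vdfc jiemv edaye lysf tvp weoa uqukl eqc
Hunk 2: at line 5 remove [lysf] add [nww,uff,ngc] -> 13 lines: war rqemc mud vdfc jiemv edaye nww uff ngc tvp weoa uqukl eqc
Hunk 3: at line 5 remove [nww,uff,ngc] add [pxn,scynd,xqgoo] -> 13 lines: war rqemc mud vdfc jiemv edaye pxn scynd xqgoo tvp weoa uqukl eqc
Hunk 4: at line 7 remove [xqgoo,tvp] add [fgshw,poej,wxstl] -> 14 lines: war rqemc mud vdfc jiemv edaye pxn scynd fgshw poej wxstl weoa uqukl eqc
Hunk 5: at line 5 remove [pxn,scynd] add [eqbq,ohytk] -> 14 lines: war rqemc mud vdfc jiemv edaye eqbq ohytk fgshw poej wxstl weoa uqukl eqc
Hunk 6: at line 4 remove [edaye,eqbq] add [bryt] -> 13 lines: war rqemc mud vdfc jiemv bryt ohytk fgshw poej wxstl weoa uqukl eqc

Answer: war
rqemc
mud
vdfc
jiemv
bryt
ohytk
fgshw
poej
wxstl
weoa
uqukl
eqc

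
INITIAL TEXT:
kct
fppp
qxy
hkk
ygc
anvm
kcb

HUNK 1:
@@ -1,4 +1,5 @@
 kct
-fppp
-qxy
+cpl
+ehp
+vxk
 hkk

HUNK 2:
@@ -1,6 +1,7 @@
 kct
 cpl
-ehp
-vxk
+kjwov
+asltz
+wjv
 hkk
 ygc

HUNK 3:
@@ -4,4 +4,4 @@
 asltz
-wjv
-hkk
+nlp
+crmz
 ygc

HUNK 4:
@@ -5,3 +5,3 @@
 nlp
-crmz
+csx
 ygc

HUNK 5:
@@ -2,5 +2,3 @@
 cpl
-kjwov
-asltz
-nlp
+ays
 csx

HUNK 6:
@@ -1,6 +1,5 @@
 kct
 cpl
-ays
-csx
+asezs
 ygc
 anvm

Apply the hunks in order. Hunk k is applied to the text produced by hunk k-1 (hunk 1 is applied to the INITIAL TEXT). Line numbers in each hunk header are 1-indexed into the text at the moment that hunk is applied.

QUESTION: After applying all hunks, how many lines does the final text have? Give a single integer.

Hunk 1: at line 1 remove [fppp,qxy] add [cpl,ehp,vxk] -> 8 lines: kct cpl ehp vxk hkk ygc anvm kcb
Hunk 2: at line 1 remove [ehp,vxk] add [kjwov,asltz,wjv] -> 9 lines: kct cpl kjwov asltz wjv hkk ygc anvm kcb
Hunk 3: at line 4 remove [wjv,hkk] add [nlp,crmz] -> 9 lines: kct cpl kjwov asltz nlp crmz ygc anvm kcb
Hunk 4: at line 5 remove [crmz] add [csx] -> 9 lines: kct cpl kjwov asltz nlp csx ygc anvm kcb
Hunk 5: at line 2 remove [kjwov,asltz,nlp] add [ays] -> 7 lines: kct cpl ays csx ygc anvm kcb
Hunk 6: at line 1 remove [ays,csx] add [asezs] -> 6 lines: kct cpl asezs ygc anvm kcb
Final line count: 6

Answer: 6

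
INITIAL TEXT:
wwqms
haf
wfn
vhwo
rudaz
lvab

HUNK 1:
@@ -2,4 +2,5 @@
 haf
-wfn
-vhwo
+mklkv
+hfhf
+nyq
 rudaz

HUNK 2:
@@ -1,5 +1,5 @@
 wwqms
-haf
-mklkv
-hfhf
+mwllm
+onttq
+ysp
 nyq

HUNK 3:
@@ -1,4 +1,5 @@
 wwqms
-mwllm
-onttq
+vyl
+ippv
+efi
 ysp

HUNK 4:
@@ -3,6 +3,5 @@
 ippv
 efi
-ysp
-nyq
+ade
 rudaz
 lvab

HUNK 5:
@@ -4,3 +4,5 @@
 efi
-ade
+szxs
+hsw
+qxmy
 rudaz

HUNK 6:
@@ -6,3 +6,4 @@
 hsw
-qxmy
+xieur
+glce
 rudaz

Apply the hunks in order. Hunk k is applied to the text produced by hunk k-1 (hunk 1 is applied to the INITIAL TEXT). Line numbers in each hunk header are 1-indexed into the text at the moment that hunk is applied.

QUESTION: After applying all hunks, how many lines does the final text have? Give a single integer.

Hunk 1: at line 2 remove [wfn,vhwo] add [mklkv,hfhf,nyq] -> 7 lines: wwqms haf mklkv hfhf nyq rudaz lvab
Hunk 2: at line 1 remove [haf,mklkv,hfhf] add [mwllm,onttq,ysp] -> 7 lines: wwqms mwllm onttq ysp nyq rudaz lvab
Hunk 3: at line 1 remove [mwllm,onttq] add [vyl,ippv,efi] -> 8 lines: wwqms vyl ippv efi ysp nyq rudaz lvab
Hunk 4: at line 3 remove [ysp,nyq] add [ade] -> 7 lines: wwqms vyl ippv efi ade rudaz lvab
Hunk 5: at line 4 remove [ade] add [szxs,hsw,qxmy] -> 9 lines: wwqms vyl ippv efi szxs hsw qxmy rudaz lvab
Hunk 6: at line 6 remove [qxmy] add [xieur,glce] -> 10 lines: wwqms vyl ippv efi szxs hsw xieur glce rudaz lvab
Final line count: 10

Answer: 10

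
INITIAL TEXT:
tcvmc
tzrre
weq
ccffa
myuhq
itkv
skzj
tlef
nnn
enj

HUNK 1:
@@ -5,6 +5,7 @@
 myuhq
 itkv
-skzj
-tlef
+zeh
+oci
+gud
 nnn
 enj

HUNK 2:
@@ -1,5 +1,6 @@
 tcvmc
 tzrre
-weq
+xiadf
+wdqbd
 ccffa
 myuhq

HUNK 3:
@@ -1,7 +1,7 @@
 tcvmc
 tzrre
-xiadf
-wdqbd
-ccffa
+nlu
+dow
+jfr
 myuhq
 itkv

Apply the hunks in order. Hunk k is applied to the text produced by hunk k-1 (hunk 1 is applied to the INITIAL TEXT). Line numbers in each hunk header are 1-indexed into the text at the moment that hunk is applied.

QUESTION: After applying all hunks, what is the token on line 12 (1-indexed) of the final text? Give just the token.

Answer: enj

Derivation:
Hunk 1: at line 5 remove [skzj,tlef] add [zeh,oci,gud] -> 11 lines: tcvmc tzrre weq ccffa myuhq itkv zeh oci gud nnn enj
Hunk 2: at line 1 remove [weq] add [xiadf,wdqbd] -> 12 lines: tcvmc tzrre xiadf wdqbd ccffa myuhq itkv zeh oci gud nnn enj
Hunk 3: at line 1 remove [xiadf,wdqbd,ccffa] add [nlu,dow,jfr] -> 12 lines: tcvmc tzrre nlu dow jfr myuhq itkv zeh oci gud nnn enj
Final line 12: enj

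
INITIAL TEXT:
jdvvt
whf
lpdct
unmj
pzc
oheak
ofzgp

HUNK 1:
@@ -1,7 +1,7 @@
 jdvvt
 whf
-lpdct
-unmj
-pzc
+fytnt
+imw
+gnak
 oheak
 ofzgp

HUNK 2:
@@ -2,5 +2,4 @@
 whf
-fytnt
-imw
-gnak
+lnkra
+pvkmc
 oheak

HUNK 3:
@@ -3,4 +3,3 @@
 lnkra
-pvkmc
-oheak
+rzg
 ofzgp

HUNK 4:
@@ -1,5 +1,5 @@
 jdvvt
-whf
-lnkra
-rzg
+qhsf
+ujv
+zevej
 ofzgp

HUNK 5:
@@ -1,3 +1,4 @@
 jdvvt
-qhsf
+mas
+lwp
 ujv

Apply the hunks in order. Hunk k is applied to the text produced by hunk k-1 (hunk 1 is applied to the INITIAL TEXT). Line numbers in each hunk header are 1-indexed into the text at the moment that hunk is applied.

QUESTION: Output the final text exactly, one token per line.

Hunk 1: at line 1 remove [lpdct,unmj,pzc] add [fytnt,imw,gnak] -> 7 lines: jdvvt whf fytnt imw gnak oheak ofzgp
Hunk 2: at line 2 remove [fytnt,imw,gnak] add [lnkra,pvkmc] -> 6 lines: jdvvt whf lnkra pvkmc oheak ofzgp
Hunk 3: at line 3 remove [pvkmc,oheak] add [rzg] -> 5 lines: jdvvt whf lnkra rzg ofzgp
Hunk 4: at line 1 remove [whf,lnkra,rzg] add [qhsf,ujv,zevej] -> 5 lines: jdvvt qhsf ujv zevej ofzgp
Hunk 5: at line 1 remove [qhsf] add [mas,lwp] -> 6 lines: jdvvt mas lwp ujv zevej ofzgp

Answer: jdvvt
mas
lwp
ujv
zevej
ofzgp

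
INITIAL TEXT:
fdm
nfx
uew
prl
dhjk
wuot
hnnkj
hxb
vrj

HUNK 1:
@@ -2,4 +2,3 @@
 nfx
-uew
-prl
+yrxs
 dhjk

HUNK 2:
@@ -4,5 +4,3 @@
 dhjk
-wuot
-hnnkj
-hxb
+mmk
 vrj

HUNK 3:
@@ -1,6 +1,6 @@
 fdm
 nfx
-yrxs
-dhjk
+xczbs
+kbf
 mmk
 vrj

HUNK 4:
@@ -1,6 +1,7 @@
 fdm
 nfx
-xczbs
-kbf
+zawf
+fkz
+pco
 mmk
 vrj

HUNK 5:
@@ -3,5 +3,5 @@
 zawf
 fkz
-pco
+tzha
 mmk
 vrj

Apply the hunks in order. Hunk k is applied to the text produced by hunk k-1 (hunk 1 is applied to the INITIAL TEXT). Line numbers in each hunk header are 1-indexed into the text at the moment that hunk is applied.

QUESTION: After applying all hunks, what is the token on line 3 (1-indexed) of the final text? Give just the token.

Hunk 1: at line 2 remove [uew,prl] add [yrxs] -> 8 lines: fdm nfx yrxs dhjk wuot hnnkj hxb vrj
Hunk 2: at line 4 remove [wuot,hnnkj,hxb] add [mmk] -> 6 lines: fdm nfx yrxs dhjk mmk vrj
Hunk 3: at line 1 remove [yrxs,dhjk] add [xczbs,kbf] -> 6 lines: fdm nfx xczbs kbf mmk vrj
Hunk 4: at line 1 remove [xczbs,kbf] add [zawf,fkz,pco] -> 7 lines: fdm nfx zawf fkz pco mmk vrj
Hunk 5: at line 3 remove [pco] add [tzha] -> 7 lines: fdm nfx zawf fkz tzha mmk vrj
Final line 3: zawf

Answer: zawf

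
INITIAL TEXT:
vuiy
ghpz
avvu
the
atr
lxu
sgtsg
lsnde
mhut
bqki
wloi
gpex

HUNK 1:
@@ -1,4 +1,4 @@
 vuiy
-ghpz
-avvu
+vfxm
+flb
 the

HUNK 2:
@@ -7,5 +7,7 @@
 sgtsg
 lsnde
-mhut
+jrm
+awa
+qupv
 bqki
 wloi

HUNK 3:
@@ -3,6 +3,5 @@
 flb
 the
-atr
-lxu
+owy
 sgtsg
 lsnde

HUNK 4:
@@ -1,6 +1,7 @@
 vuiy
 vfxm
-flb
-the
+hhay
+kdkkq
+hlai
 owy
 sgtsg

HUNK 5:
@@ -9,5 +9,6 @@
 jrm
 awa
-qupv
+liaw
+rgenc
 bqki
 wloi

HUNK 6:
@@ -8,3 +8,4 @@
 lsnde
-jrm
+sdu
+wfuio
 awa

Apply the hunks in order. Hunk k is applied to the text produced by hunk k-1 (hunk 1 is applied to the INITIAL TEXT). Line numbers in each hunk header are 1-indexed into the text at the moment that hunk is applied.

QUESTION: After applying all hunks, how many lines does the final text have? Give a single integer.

Hunk 1: at line 1 remove [ghpz,avvu] add [vfxm,flb] -> 12 lines: vuiy vfxm flb the atr lxu sgtsg lsnde mhut bqki wloi gpex
Hunk 2: at line 7 remove [mhut] add [jrm,awa,qupv] -> 14 lines: vuiy vfxm flb the atr lxu sgtsg lsnde jrm awa qupv bqki wloi gpex
Hunk 3: at line 3 remove [atr,lxu] add [owy] -> 13 lines: vuiy vfxm flb the owy sgtsg lsnde jrm awa qupv bqki wloi gpex
Hunk 4: at line 1 remove [flb,the] add [hhay,kdkkq,hlai] -> 14 lines: vuiy vfxm hhay kdkkq hlai owy sgtsg lsnde jrm awa qupv bqki wloi gpex
Hunk 5: at line 9 remove [qupv] add [liaw,rgenc] -> 15 lines: vuiy vfxm hhay kdkkq hlai owy sgtsg lsnde jrm awa liaw rgenc bqki wloi gpex
Hunk 6: at line 8 remove [jrm] add [sdu,wfuio] -> 16 lines: vuiy vfxm hhay kdkkq hlai owy sgtsg lsnde sdu wfuio awa liaw rgenc bqki wloi gpex
Final line count: 16

Answer: 16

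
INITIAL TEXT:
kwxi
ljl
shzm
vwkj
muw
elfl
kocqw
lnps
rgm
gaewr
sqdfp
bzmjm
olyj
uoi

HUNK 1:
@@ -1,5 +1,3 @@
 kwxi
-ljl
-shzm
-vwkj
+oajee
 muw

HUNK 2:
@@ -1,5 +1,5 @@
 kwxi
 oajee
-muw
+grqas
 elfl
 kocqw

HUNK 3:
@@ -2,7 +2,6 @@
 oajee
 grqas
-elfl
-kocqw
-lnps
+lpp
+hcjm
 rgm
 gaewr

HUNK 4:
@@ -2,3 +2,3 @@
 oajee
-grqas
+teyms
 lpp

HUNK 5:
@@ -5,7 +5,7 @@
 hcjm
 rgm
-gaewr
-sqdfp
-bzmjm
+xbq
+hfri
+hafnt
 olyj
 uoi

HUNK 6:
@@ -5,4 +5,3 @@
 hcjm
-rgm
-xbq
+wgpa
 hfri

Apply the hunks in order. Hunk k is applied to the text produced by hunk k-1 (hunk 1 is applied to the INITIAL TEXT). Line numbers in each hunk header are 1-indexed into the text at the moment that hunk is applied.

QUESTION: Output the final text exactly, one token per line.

Hunk 1: at line 1 remove [ljl,shzm,vwkj] add [oajee] -> 12 lines: kwxi oajee muw elfl kocqw lnps rgm gaewr sqdfp bzmjm olyj uoi
Hunk 2: at line 1 remove [muw] add [grqas] -> 12 lines: kwxi oajee grqas elfl kocqw lnps rgm gaewr sqdfp bzmjm olyj uoi
Hunk 3: at line 2 remove [elfl,kocqw,lnps] add [lpp,hcjm] -> 11 lines: kwxi oajee grqas lpp hcjm rgm gaewr sqdfp bzmjm olyj uoi
Hunk 4: at line 2 remove [grqas] add [teyms] -> 11 lines: kwxi oajee teyms lpp hcjm rgm gaewr sqdfp bzmjm olyj uoi
Hunk 5: at line 5 remove [gaewr,sqdfp,bzmjm] add [xbq,hfri,hafnt] -> 11 lines: kwxi oajee teyms lpp hcjm rgm xbq hfri hafnt olyj uoi
Hunk 6: at line 5 remove [rgm,xbq] add [wgpa] -> 10 lines: kwxi oajee teyms lpp hcjm wgpa hfri hafnt olyj uoi

Answer: kwxi
oajee
teyms
lpp
hcjm
wgpa
hfri
hafnt
olyj
uoi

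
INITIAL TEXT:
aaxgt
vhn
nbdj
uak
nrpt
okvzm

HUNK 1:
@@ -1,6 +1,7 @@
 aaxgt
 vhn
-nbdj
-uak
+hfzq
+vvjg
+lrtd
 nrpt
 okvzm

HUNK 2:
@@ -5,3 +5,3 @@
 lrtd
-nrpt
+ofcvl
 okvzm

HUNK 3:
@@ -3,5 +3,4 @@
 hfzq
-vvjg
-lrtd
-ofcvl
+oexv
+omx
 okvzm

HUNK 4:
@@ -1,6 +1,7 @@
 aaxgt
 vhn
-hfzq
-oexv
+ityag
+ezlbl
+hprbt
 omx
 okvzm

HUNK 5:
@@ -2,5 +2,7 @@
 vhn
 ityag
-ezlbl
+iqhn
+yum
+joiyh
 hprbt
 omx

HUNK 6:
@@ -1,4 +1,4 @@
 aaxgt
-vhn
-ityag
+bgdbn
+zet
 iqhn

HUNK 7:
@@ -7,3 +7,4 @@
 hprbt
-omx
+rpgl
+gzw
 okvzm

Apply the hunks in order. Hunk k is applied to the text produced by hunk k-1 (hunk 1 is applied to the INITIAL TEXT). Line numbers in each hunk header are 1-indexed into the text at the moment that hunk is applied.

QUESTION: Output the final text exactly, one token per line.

Hunk 1: at line 1 remove [nbdj,uak] add [hfzq,vvjg,lrtd] -> 7 lines: aaxgt vhn hfzq vvjg lrtd nrpt okvzm
Hunk 2: at line 5 remove [nrpt] add [ofcvl] -> 7 lines: aaxgt vhn hfzq vvjg lrtd ofcvl okvzm
Hunk 3: at line 3 remove [vvjg,lrtd,ofcvl] add [oexv,omx] -> 6 lines: aaxgt vhn hfzq oexv omx okvzm
Hunk 4: at line 1 remove [hfzq,oexv] add [ityag,ezlbl,hprbt] -> 7 lines: aaxgt vhn ityag ezlbl hprbt omx okvzm
Hunk 5: at line 2 remove [ezlbl] add [iqhn,yum,joiyh] -> 9 lines: aaxgt vhn ityag iqhn yum joiyh hprbt omx okvzm
Hunk 6: at line 1 remove [vhn,ityag] add [bgdbn,zet] -> 9 lines: aaxgt bgdbn zet iqhn yum joiyh hprbt omx okvzm
Hunk 7: at line 7 remove [omx] add [rpgl,gzw] -> 10 lines: aaxgt bgdbn zet iqhn yum joiyh hprbt rpgl gzw okvzm

Answer: aaxgt
bgdbn
zet
iqhn
yum
joiyh
hprbt
rpgl
gzw
okvzm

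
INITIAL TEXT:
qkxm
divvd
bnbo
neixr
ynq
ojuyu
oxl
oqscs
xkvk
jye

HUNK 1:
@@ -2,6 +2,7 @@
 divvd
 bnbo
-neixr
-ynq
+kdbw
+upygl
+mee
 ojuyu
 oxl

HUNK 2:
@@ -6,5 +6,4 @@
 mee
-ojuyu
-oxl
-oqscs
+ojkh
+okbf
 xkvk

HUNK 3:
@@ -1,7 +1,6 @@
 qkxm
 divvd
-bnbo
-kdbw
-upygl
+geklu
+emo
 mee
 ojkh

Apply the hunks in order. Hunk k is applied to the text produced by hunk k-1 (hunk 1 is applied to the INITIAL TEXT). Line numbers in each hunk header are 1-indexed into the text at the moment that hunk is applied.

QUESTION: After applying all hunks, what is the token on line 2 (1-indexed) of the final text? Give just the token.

Answer: divvd

Derivation:
Hunk 1: at line 2 remove [neixr,ynq] add [kdbw,upygl,mee] -> 11 lines: qkxm divvd bnbo kdbw upygl mee ojuyu oxl oqscs xkvk jye
Hunk 2: at line 6 remove [ojuyu,oxl,oqscs] add [ojkh,okbf] -> 10 lines: qkxm divvd bnbo kdbw upygl mee ojkh okbf xkvk jye
Hunk 3: at line 1 remove [bnbo,kdbw,upygl] add [geklu,emo] -> 9 lines: qkxm divvd geklu emo mee ojkh okbf xkvk jye
Final line 2: divvd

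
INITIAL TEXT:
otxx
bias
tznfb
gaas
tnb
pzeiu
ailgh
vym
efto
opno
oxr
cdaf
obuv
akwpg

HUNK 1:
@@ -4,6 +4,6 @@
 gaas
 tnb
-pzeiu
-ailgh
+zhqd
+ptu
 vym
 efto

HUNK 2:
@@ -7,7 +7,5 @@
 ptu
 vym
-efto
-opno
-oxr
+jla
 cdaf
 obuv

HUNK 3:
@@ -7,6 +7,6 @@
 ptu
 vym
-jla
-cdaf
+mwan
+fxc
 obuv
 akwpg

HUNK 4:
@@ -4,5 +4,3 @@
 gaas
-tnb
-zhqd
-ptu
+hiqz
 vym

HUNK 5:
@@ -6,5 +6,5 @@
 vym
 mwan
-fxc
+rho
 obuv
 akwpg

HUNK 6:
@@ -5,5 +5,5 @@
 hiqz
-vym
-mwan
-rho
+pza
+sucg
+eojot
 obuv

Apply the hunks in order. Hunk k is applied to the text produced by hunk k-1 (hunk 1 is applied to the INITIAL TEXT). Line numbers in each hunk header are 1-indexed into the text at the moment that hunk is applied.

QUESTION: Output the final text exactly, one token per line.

Hunk 1: at line 4 remove [pzeiu,ailgh] add [zhqd,ptu] -> 14 lines: otxx bias tznfb gaas tnb zhqd ptu vym efto opno oxr cdaf obuv akwpg
Hunk 2: at line 7 remove [efto,opno,oxr] add [jla] -> 12 lines: otxx bias tznfb gaas tnb zhqd ptu vym jla cdaf obuv akwpg
Hunk 3: at line 7 remove [jla,cdaf] add [mwan,fxc] -> 12 lines: otxx bias tznfb gaas tnb zhqd ptu vym mwan fxc obuv akwpg
Hunk 4: at line 4 remove [tnb,zhqd,ptu] add [hiqz] -> 10 lines: otxx bias tznfb gaas hiqz vym mwan fxc obuv akwpg
Hunk 5: at line 6 remove [fxc] add [rho] -> 10 lines: otxx bias tznfb gaas hiqz vym mwan rho obuv akwpg
Hunk 6: at line 5 remove [vym,mwan,rho] add [pza,sucg,eojot] -> 10 lines: otxx bias tznfb gaas hiqz pza sucg eojot obuv akwpg

Answer: otxx
bias
tznfb
gaas
hiqz
pza
sucg
eojot
obuv
akwpg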